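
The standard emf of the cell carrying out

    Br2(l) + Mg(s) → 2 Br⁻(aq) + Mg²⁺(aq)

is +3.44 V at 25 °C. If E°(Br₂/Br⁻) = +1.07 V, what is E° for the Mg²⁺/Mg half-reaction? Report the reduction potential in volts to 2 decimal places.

−2.37 V

In the reaction as written the Br₂/Br⁻ couple is reduced (cathode) and Mg²⁺/Mg is oxidized (anode), so E°cell = E°(Br₂/Br⁻) − E°(Mg²⁺/Mg).
E°(Mg²⁺/Mg) = E°(cathode) − E°cell = +1.07 − (+3.44) = −2.37 V.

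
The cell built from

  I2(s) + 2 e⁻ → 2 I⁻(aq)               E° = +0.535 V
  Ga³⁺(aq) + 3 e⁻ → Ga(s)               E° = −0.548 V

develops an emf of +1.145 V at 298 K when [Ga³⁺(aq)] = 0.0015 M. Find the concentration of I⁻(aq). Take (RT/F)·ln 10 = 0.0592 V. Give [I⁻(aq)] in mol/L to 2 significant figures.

0.78 M

I₂/I⁻ is the cathode (higher E°); E°cell = +0.535 − (−0.548) = +1.083 V with n = 6.
Since E = E° − (0.0592/n)·log Q, log Q = n(E° − E)/0.0592 = −6.284.
Balancing electrons gives 3 I2(s) + 2 Ga(s) → 6 I⁻(aq) + 2 Ga³⁺(aq); thus Q = [I⁻(aq)]^6·[Ga³⁺(aq)]^2.
Isolating [I⁻(aq)] in Q = 10^{−6.284} yields log [I⁻(aq)] = −0.106, i.e. 0.78 M.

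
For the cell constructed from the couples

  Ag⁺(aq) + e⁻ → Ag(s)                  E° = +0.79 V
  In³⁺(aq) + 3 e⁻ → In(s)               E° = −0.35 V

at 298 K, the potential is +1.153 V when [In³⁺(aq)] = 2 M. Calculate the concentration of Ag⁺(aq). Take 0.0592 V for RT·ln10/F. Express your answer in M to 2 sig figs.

2.1 M

The Ag⁺/Ag couple has the larger reduction potential, so it is the cathode: E°cell = +0.79 − (−0.35) = +1.14 V and n = 3.
Rearranging E = E° − (0.0592/n)·log Q gives log Q = 3(+1.14 − (+1.153))/0.0592 = −0.659.
For 3 Ag⁺(aq) + In(s) → 3 Ag(s) + In³⁺(aq), the reaction quotient is Q = [In³⁺(aq)] / [Ag⁺(aq)]^3.
Solving for the unknown gives log [Ag⁺(aq)] = 0.320, so [Ag⁺(aq)] ≈ 2.1 M.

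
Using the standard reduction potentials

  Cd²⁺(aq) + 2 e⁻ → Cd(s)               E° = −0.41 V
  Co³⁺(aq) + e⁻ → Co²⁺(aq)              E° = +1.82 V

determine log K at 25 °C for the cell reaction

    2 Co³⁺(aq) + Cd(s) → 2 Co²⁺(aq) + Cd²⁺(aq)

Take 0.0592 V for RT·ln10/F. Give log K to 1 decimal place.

log K = 75.3

The Co³⁺/Co²⁺ couple is reduced (cathode); E°cell = +1.82 − (−0.41) = +2.23 V with n = 2.
At equilibrium E = 0, so log K = nE°cell / 0.0592 = (2)(+2.23) / 0.0592 = 75.3.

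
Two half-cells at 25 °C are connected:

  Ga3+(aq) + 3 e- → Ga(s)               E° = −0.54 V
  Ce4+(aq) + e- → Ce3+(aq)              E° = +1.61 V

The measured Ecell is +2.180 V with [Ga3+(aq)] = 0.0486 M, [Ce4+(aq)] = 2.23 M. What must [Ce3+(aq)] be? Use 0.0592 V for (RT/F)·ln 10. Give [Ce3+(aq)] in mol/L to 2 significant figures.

Ce⁴⁺/Ce³⁺ is the cathode (higher E°); E°cell = +1.61 − (−0.54) = +2.15 V with n = 3.
Since E = E° − (0.0592/n)·log Q, log Q = n(E° − E)/0.0592 = −1.520.
Balancing electrons gives 3 Ce4+(aq) + Ga(s) → 3 Ce3+(aq) + Ga3+(aq); thus Q = ([Ce3+(aq)]^3·[Ga3+(aq)]) / [Ce4+(aq)]^3.
Solving for the unknown gives log [Ce3+(aq)] = 0.279, so [Ce3+(aq)] ≈ 1.9 M.

1.9 M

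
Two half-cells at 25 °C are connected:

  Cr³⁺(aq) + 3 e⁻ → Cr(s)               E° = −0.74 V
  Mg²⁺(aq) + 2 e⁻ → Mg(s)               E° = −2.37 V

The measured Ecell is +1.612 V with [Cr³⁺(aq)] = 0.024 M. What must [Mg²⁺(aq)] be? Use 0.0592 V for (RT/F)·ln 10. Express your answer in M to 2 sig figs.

Cr³⁺/Cr is the cathode (higher E°); E°cell = −0.74 − (−2.37) = +1.63 V with n = 6.
From the Nernst equation, log Q = n(E° − E)/0.0592 = 6·(+1.63 − (+1.612))/0.0592 = 1.824.
Balancing electrons gives 2 Cr³⁺(aq) + 3 Mg(s) → 2 Cr(s) + 3 Mg²⁺(aq); thus Q = [Mg²⁺(aq)]^3 / [Cr³⁺(aq)]^2.
Solving for the unknown gives log [Mg²⁺(aq)] = −0.472, so [Mg²⁺(aq)] ≈ 0.34 M.

0.34 M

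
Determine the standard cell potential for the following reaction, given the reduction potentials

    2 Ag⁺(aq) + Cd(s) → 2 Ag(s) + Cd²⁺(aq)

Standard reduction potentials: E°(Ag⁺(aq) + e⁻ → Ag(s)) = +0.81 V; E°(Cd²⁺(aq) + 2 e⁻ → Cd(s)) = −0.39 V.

In the reaction as written, Ag⁺(aq) is reduced (cathode) and Cd²⁺(aq) is produced by oxidation at the anode.
E°cell = E°(cathode) − E°(anode) = +0.81 − (−0.39) = +1.20 V.

+1.20 V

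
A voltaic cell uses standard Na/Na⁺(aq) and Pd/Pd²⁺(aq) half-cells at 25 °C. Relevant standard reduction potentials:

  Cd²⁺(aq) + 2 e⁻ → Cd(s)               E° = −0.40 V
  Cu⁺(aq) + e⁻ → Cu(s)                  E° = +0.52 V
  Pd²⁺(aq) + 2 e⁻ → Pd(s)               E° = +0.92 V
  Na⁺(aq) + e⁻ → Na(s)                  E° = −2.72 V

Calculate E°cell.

Of the two couples in this cell, the one with the more positive reduction potential is reduced at the cathode: here that is Pd²⁺/Pd (+0.92 V); Na⁺/Na (−2.72 V) is the anode.
E°cell = E°(cathode) − E°(anode) = +0.92 − (−2.72) = +3.64 V.

+3.64 V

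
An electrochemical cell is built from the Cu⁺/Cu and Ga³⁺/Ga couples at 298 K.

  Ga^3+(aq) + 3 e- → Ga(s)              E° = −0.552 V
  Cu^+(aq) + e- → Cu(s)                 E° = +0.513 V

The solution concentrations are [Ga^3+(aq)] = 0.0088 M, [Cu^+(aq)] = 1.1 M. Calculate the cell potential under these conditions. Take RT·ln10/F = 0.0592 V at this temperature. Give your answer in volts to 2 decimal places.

The Cu⁺/Cu couple has the more positive E°, so it is the cathode; Ga³⁺/Ga is the anode.
E°cell = +0.513 − (−0.552) = +1.065 V, with n = 3 electrons transferred.
The balanced reaction is 3 Cu^+(aq) + Ga(s) → 3 Cu(s) + Ga^3+(aq), so Q = [Ga^3+(aq)] / [Cu^+(aq)]^3 = 0.00661 and log Q = −2.180.
Applying E = E° − (RT ln10/nF)·log Q gives +1.065 − (0.0592/3)(−2.180) = +1.11 V.

+1.11 V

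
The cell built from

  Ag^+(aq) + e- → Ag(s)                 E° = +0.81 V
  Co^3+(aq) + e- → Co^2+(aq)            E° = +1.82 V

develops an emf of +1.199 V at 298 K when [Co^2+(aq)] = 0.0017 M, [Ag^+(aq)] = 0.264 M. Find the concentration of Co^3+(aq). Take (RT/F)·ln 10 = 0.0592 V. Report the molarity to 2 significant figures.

The Co³⁺/Co²⁺ couple has the larger reduction potential, so it is the cathode: E°cell = +1.82 − (+0.81) = +1.01 V and n = 1.
From the Nernst equation, log Q = n(E° − E)/0.0592 = 1·(+1.01 − (+1.199))/0.0592 = −3.193.
The balanced reaction is Co^3+(aq) + Ag(s) → Co^2+(aq) + Ag^+(aq), so Q = ([Co^2+(aq)]·[Ag^+(aq)]) / [Co^3+(aq)].
Substituting the known concentrations and solving, log [Co^3+(aq)] = −0.155 and [Co^3+(aq)] = 0.70 M.

0.70 M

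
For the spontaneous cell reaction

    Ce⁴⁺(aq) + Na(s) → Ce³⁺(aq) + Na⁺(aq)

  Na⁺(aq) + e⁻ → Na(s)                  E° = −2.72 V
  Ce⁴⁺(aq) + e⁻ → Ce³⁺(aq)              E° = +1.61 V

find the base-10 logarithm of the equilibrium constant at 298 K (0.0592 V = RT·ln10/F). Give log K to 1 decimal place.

log K = 73.1

The Ce⁴⁺/Ce³⁺ couple is reduced (cathode); E°cell = +1.61 − (−2.72) = +4.33 V with n = 1.
At equilibrium E = 0, so log K = nE°cell / 0.0592 = (1)(+4.33) / 0.0592 = 73.1.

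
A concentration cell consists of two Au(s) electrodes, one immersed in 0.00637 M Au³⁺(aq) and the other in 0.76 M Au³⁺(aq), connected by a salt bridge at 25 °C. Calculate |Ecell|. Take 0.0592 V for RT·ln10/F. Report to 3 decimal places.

For a concentration cell E°cell = 0, since both electrodes use the same couple.
The compartment with the higher Au³⁺(aq) concentration (0.76 M) acts as the cathode; ions are reduced there and produced at the dilute (0.00637 M) anode.
With n = 3, Ecell = −(0.0592/3)·log([dilute]/[conc]) = −(0.0592/3)·log(0.00637/0.76) = +0.041 V.

0.041 V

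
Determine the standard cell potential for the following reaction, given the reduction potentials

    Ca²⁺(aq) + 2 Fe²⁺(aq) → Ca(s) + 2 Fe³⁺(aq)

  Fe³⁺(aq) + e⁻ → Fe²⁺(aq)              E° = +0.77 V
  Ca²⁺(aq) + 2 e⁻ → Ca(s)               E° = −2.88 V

−3.65 V

In the reaction as written, Ca²⁺(aq) is reduced (cathode) and Fe³⁺(aq) is produced by oxidation at the anode.
E°cell = E°(cathode) − E°(anode) = −2.88 − (+0.77) = −3.65 V.
The negative E°cell means the reaction is non-spontaneous in the direction written.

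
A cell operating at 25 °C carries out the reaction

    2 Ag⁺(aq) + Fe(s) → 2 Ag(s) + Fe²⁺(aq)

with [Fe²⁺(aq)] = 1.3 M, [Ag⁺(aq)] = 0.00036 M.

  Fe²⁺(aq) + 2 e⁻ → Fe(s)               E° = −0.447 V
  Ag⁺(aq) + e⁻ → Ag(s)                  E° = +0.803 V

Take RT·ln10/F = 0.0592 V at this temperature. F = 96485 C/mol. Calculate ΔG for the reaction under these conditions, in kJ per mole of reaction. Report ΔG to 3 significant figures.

−201 kJ/mol

E°cell = +0.803 − (−0.447) = +1.250 V; the balanced reaction transfers n = 2 electrons.
Here Q = [Fe²⁺(aq)] / [Ag⁺(aq)]^2 = 1×10^7 (log Q = 7.001), giving E = +1.250 − (0.0592/2)·(7.001) = +1.0428 V.
Finally ΔG = −nFE = −(2)(96485 C/mol)(+1.0428 V) = −201 kJ/mol.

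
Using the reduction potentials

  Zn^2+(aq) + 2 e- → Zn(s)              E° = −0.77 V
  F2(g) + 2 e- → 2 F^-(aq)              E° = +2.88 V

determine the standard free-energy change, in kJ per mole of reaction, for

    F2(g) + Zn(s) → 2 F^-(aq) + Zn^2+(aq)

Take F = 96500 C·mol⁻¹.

In the reaction as written F2(g) is reduced, so the F₂/F⁻ couple is the cathode and Zn²⁺/Zn is the anode.
E°cell = +2.88 − (−0.77) = +3.65 V; balancing electrons gives n = 2.
ΔG° = −nFE°cell = −(2)(96500)(+3.65) J/mol = −704 kJ/mol.

−704 kJ/mol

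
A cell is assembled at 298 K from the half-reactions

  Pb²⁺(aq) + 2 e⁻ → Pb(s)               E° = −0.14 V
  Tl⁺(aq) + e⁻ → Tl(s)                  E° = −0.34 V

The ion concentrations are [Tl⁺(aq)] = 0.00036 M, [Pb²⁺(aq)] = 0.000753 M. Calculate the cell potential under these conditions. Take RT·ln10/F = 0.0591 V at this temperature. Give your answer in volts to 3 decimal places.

+0.311 V

Pb²⁺/Pb is reduced (cathode, E° = −0.14 V) and Tl⁺/Tl is oxidized (anode).
E°cell = E°cat − E°an = −0.14 − (−0.34) = +0.20 V; n = 2.
The balanced reaction is Pb²⁺(aq) + 2 Tl(s) → Pb(s) + 2 Tl⁺(aq), so Q = [Tl⁺(aq)]^2 / [Pb²⁺(aq)] = 0.000172 and log Q = −3.764.
E = E° − (0.0591/n)·log Q = +0.20 − (0.0591/2)(−3.764) = +0.311 V.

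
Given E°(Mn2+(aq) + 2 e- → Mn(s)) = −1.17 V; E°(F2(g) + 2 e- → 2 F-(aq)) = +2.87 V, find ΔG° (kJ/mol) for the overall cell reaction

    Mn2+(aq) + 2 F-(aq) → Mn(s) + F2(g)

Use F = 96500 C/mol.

In the reaction as written Mn2+(aq) is reduced, so the Mn²⁺/Mn couple is the cathode and F₂/F⁻ is the anode.
E°cell = −1.17 − (+2.87) = −4.04 V; balancing electrons gives n = 2.
ΔG° = −nFE°cell = −(2)(96500)(−4.04) J/mol = +780 kJ/mol.

+780 kJ/mol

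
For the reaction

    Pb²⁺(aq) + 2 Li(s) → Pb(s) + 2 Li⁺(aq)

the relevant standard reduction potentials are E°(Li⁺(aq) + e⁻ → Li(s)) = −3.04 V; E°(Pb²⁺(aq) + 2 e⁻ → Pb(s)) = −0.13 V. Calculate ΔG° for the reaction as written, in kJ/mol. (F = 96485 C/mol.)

In the reaction as written Pb²⁺(aq) is reduced, so the Pb²⁺/Pb couple is the cathode and Li⁺/Li is the anode.
E°cell = −0.13 − (−3.04) = +2.91 V; balancing electrons gives n = 2.
ΔG° = −nFE°cell = −(2)(96485)(+2.91) J/mol = −562 kJ/mol.

−562 kJ/mol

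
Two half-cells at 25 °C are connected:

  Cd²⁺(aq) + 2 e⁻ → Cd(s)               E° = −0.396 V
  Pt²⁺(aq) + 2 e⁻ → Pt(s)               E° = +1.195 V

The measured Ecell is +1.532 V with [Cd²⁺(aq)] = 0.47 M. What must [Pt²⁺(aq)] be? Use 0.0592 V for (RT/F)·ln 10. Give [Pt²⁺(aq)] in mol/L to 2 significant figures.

With Pt²⁺/Pt at the cathode and Cd²⁺/Cd at the anode, E°cell = +1.195 − (−0.396) = +1.591 V (n = 2).
From the Nernst equation, log Q = n(E° − E)/0.0592 = 2·(+1.591 − (+1.532))/0.0592 = 1.993.
For Pt²⁺(aq) + Cd(s) → Pt(s) + Cd²⁺(aq), the reaction quotient is Q = [Cd²⁺(aq)] / [Pt²⁺(aq)].
Solving for the unknown gives log [Pt²⁺(aq)] = −2.321, so [Pt²⁺(aq)] ≈ 0.0048 M.

0.0048 M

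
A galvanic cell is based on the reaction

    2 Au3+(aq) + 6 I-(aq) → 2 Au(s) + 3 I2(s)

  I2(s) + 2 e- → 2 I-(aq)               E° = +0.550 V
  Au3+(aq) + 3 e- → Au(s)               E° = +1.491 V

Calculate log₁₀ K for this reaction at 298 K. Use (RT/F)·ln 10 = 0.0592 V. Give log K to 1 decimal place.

The Au³⁺/Au couple is reduced (cathode); E°cell = +1.491 − (+0.550) = +0.941 V with n = 6.
At equilibrium E = 0, so log K = nE°cell / 0.0592 = (6)(+0.941) / 0.0592 = 95.4.

log K = 95.4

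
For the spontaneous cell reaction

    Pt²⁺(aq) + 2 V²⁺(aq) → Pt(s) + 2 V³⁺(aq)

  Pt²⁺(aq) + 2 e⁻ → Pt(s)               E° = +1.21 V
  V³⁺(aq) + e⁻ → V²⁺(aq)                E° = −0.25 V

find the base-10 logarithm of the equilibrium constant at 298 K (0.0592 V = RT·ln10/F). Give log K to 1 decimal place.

The Pt²⁺/Pt couple is reduced (cathode); E°cell = +1.21 − (−0.25) = +1.46 V with n = 2.
At equilibrium E = 0, so log K = nE°cell / 0.0592 = (2)(+1.46) / 0.0592 = 49.3.

log K = 49.3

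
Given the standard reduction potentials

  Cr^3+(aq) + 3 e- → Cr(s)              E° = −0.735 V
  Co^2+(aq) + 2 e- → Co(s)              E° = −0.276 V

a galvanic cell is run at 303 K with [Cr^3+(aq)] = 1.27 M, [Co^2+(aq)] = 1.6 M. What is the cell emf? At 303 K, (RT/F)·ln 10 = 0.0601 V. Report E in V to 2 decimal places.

The Co²⁺/Co couple has the more positive E°, so it is the cathode; Cr³⁺/Cr is the anode.
The standard potential is −0.276 − (−0.735) = +0.459 V and the balanced reaction transfers n = 6 electrons.
The balanced reaction is 3 Co^2+(aq) + 2 Cr(s) → 3 Co(s) + 2 Cr^3+(aq), so Q = [Cr^3+(aq)]^2 / [Co^2+(aq)]^3 = 0.394 and log Q = −0.405.
Applying E = E° − (RT ln10/nF)·log Q gives +0.459 − (0.0601/6)(−0.405) = +0.46 V.

+0.46 V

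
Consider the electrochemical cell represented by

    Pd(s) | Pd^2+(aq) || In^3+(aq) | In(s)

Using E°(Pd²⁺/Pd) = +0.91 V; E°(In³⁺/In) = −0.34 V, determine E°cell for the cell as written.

By convention the left-hand electrode in cell notation is the anode (oxidation) and the right-hand electrode is the cathode (reduction).
E°cell = E°(right) − E°(left) = −0.34 − (+0.91) = −1.25 V.
The negative sign shows that, as written, the cell would require an external voltage to drive the reaction.

−1.25 V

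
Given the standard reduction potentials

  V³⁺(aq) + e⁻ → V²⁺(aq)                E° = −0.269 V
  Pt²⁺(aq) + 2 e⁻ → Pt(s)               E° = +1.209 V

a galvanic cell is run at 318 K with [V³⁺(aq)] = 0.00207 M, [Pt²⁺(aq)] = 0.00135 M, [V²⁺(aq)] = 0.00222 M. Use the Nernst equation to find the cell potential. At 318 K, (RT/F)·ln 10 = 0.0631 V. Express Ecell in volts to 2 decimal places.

+1.39 V

Pt²⁺/Pt is reduced (cathode, E° = +1.209 V) and V³⁺/V²⁺ is oxidized (anode).
The standard potential is +1.209 − (−0.269) = +1.478 V and the balanced reaction transfers n = 2 electrons.
The balanced reaction is Pt²⁺(aq) + 2 V²⁺(aq) → Pt(s) + 2 V³⁺(aq), so Q = [V³⁺(aq)]^2 / ([Pt²⁺(aq)]·[V²⁺(aq)]^2) = 644 and log Q = 2.809.
By the Nernst equation, E = +1.478 − (0.0631/2)·(2.809) = +1.39 V.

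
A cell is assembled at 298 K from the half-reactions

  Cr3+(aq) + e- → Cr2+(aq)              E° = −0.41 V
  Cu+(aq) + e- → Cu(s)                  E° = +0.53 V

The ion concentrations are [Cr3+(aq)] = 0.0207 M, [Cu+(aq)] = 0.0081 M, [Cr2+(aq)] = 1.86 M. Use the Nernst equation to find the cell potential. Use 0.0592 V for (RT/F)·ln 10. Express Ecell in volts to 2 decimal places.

Since E°(Cu⁺/Cu) > E°(Cr³⁺/Cr²⁺), Cu⁺/Cu serves as the cathode.
E°cell = +0.53 − (−0.41) = +0.94 V, with n = 1 electron transferred.
For the overall reaction Cu+(aq) + Cr2+(aq) → Cu(s) + Cr3+(aq), Q = [Cr3+(aq)] / ([Cu+(aq)]·[Cr2+(aq)]) = 1.37, giving log Q = 0.138.
By the Nernst equation, E = +0.94 − (0.0592/1)·(0.138) = +0.93 V.

+0.93 V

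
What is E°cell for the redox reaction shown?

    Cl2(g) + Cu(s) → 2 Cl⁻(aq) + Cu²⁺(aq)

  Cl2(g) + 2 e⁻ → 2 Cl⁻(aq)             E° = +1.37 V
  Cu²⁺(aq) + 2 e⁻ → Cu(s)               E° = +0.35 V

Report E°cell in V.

Cl2(g) gains electrons, so the Cl₂/Cl⁻ couple is the cathode; the Cu²⁺/Cu couple is the anode.
E°cell = E°(cathode) − E°(anode) = +1.37 − (+0.35) = +1.02 V.

+1.02 V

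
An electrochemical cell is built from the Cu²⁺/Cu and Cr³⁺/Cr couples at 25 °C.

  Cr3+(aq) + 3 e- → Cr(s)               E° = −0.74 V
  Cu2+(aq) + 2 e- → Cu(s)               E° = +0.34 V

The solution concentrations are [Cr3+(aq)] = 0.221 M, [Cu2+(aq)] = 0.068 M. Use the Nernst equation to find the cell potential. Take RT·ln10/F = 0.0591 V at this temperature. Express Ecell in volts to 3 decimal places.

+1.058 V

The Cu²⁺/Cu couple has the more positive E°, so it is the cathode; Cr³⁺/Cr is the anode.
E°cell = +0.34 − (−0.74) = +1.08 V, with n = 6 electrons transferred.
For the overall reaction 3 Cu2+(aq) + 2 Cr(s) → 3 Cu(s) + 2 Cr3+(aq), Q = [Cr3+(aq)]^2 / [Cu2+(aq)]^3 = 155, giving log Q = 2.191.
By the Nernst equation, E = +1.08 − (0.0591/6)·(2.191) = +1.058 V.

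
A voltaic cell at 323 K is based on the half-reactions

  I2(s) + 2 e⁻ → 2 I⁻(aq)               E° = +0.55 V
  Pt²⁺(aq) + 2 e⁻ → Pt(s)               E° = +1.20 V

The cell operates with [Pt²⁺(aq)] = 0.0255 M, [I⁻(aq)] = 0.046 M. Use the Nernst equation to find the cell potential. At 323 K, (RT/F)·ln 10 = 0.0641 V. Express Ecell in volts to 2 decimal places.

+0.51 V

The Pt²⁺/Pt couple has the more positive E°, so it is the cathode; I₂/I⁻ is the anode.
E°cell = E°cat − E°an = +1.20 − (+0.55) = +0.65 V; n = 2.
For the overall reaction Pt²⁺(aq) + 2 I⁻(aq) → Pt(s) + I2(s), Q = 1 / ([Pt²⁺(aq)]·[I⁻(aq)]^2) = 1.85×10^4, giving log Q = 4.268.
By the Nernst equation, E = +0.65 − (0.0641/2)·(4.268) = +0.51 V.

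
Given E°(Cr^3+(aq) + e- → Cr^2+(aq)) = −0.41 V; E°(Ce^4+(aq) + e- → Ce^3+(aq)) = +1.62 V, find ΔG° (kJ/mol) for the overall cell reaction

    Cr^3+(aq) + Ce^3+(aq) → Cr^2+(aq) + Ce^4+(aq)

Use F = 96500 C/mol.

+196 kJ/mol

In the reaction as written Cr^3+(aq) is reduced, so the Cr³⁺/Cr²⁺ couple is the cathode and Ce⁴⁺/Ce³⁺ is the anode.
E°cell = −0.41 − (+1.62) = −2.03 V; balancing electrons gives n = 1.
ΔG° = −nFE°cell = −(1)(96500)(−2.03) J/mol = +196 kJ/mol.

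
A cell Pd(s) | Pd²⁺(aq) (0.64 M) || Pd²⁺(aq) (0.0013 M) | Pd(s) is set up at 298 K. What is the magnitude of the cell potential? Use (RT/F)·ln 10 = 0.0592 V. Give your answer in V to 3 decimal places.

0.080 V

For a concentration cell E°cell = 0, since both electrodes use the same couple.
The compartment with the higher Pd²⁺(aq) concentration (0.64 M) acts as the cathode; ions are reduced there and produced at the dilute (0.0013 M) anode.
With n = 2, Ecell = −(0.0592/2)·log([dilute]/[conc]) = −(0.0592/2)·log(0.0013/0.64) = +0.080 V.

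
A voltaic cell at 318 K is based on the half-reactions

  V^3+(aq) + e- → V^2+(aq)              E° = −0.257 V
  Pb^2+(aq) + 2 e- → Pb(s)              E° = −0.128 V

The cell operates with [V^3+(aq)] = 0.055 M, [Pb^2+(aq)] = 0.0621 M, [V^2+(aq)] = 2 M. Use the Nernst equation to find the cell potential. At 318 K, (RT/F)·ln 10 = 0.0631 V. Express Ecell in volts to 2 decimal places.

+0.19 V

Since E°(Pb²⁺/Pb) > E°(V³⁺/V²⁺), Pb²⁺/Pb serves as the cathode.
E°cell = E°cat − E°an = −0.128 − (−0.257) = +0.129 V; n = 2.
The balanced reaction is Pb^2+(aq) + 2 V^2+(aq) → Pb(s) + 2 V^3+(aq), so Q = [V^3+(aq)]^2 / ([Pb^2+(aq)]·[V^2+(aq)]^2) = 0.0122 and log Q = −1.914.
E = E° − (0.0631/n)·log Q = +0.129 − (0.0631/2)(−1.914) = +0.19 V.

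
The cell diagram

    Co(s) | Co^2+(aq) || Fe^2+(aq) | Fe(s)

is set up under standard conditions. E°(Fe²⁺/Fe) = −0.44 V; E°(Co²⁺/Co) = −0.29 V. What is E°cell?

−0.15 V

By convention the left-hand electrode in cell notation is the anode (oxidation) and the right-hand electrode is the cathode (reduction).
E°cell = E°(right) − E°(left) = −0.44 − (−0.29) = −0.15 V.
The negative sign shows that, as written, the cell would require an external voltage to drive the reaction.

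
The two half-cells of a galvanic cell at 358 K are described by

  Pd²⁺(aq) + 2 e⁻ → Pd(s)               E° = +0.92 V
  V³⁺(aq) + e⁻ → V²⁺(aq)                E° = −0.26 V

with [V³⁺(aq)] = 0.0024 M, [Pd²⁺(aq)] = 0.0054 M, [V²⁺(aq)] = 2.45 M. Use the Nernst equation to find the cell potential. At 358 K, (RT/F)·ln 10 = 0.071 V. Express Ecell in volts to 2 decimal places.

+1.31 V

Since E°(Pd²⁺/Pd) > E°(V³⁺/V²⁺), Pd²⁺/Pd serves as the cathode.
E°cell = E°cat − E°an = +0.92 − (−0.26) = +1.18 V; n = 2.
Balancing gives Pd²⁺(aq) + 2 V²⁺(aq) → Pd(s) + 2 V³⁺(aq); hence Q = [V³⁺(aq)]^2 / ([Pd²⁺(aq)]·[V²⁺(aq)]^2) = 0.000178 (log Q = −3.750).
Applying E = E° − (RT ln10/nF)·log Q gives +1.18 − (0.071/2)(−3.750) = +1.31 V.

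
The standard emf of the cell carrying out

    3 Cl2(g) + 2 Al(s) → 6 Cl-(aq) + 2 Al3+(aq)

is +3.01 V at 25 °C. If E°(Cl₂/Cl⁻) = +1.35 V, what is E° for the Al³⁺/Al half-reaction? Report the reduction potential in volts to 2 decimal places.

In the reaction as written the Cl₂/Cl⁻ couple is reduced (cathode) and Al³⁺/Al is oxidized (anode), so E°cell = E°(Cl₂/Cl⁻) − E°(Al³⁺/Al).
E°(Al³⁺/Al) = E°(cathode) − E°cell = +1.35 − (+3.01) = −1.66 V.

−1.66 V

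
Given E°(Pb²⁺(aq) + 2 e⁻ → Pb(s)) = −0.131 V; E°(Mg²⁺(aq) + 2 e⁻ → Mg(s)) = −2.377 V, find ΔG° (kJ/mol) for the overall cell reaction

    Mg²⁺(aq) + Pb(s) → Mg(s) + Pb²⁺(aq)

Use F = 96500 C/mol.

In the reaction as written Mg²⁺(aq) is reduced, so the Mg²⁺/Mg couple is the cathode and Pb²⁺/Pb is the anode.
E°cell = −2.377 − (−0.131) = −2.246 V; balancing electrons gives n = 2.
ΔG° = −nFE°cell = −(2)(96500)(−2.246) J/mol = +433 kJ/mol.

+433 kJ/mol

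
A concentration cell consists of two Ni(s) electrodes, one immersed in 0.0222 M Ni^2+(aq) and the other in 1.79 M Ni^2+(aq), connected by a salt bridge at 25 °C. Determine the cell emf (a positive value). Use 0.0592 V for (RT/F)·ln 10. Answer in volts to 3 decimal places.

For a concentration cell E°cell = 0, since both electrodes use the same couple.
The compartment with the higher Ni^2+(aq) concentration (1.79 M) acts as the cathode; ions are reduced there and produced at the dilute (0.0222 M) anode.
With n = 2, Ecell = −(0.0592/2)·log([dilute]/[conc]) = −(0.0592/2)·log(0.0222/1.79) = +0.056 V.

0.056 V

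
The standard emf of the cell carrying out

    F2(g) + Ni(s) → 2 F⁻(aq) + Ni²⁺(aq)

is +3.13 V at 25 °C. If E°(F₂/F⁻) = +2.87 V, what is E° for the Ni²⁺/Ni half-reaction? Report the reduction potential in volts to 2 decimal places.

−0.26 V

In the reaction as written the F₂/F⁻ couple is reduced (cathode) and Ni²⁺/Ni is oxidized (anode), so E°cell = E°(F₂/F⁻) − E°(Ni²⁺/Ni).
E°(Ni²⁺/Ni) = E°(cathode) − E°cell = +2.87 − (+3.13) = −0.26 V.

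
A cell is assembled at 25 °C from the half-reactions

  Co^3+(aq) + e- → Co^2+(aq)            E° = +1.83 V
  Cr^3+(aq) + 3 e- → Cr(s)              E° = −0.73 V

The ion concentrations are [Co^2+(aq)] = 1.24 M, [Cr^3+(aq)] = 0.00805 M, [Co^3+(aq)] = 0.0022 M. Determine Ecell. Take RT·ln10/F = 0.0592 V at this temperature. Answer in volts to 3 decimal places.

+2.438 V

The Co³⁺/Co²⁺ couple has the more positive E°, so it is the cathode; Cr³⁺/Cr is the anode.
E°cell = +1.83 − (−0.73) = +2.56 V, with n = 3 electrons transferred.
Balancing gives 3 Co^3+(aq) + Cr(s) → 3 Co^2+(aq) + Cr^3+(aq); hence Q = ([Co^2+(aq)]^3·[Cr^3+(aq)]) / [Co^3+(aq)]^3 = 1.44×10^6 (log Q = 6.159).
E = E° − (0.0592/n)·log Q = +2.56 − (0.0592/3)(6.159) = +2.438 V.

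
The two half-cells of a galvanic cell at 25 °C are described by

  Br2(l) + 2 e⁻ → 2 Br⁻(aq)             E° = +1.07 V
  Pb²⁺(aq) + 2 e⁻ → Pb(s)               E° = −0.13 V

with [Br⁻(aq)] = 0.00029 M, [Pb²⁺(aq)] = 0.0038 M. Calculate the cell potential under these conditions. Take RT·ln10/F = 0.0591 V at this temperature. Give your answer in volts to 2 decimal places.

+1.48 V

Br₂/Br⁻ is reduced (cathode, E° = +1.07 V) and Pb²⁺/Pb is oxidized (anode).
E°cell = +1.07 − (−0.13) = +1.20 V, with n = 2 electrons transferred.
Balancing gives Br2(l) + Pb(s) → 2 Br⁻(aq) + Pb²⁺(aq); hence Q = [Br⁻(aq)]^2·[Pb²⁺(aq)] = 3.2×10^−10 (log Q = −9.495).
E = E° − (0.0591/n)·log Q = +1.20 − (0.0591/2)(−9.495) = +1.48 V.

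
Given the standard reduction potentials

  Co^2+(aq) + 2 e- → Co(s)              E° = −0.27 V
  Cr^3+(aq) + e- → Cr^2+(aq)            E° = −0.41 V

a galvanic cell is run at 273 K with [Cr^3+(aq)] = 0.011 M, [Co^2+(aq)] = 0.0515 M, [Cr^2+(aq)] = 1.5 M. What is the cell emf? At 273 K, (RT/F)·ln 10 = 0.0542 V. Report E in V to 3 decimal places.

Co²⁺/Co is reduced (cathode, E° = −0.27 V) and Cr³⁺/Cr²⁺ is oxidized (anode).
E°cell = −0.27 − (−0.41) = +0.14 V, with n = 2 electrons transferred.
The balanced reaction is Co^2+(aq) + 2 Cr^2+(aq) → Co(s) + 2 Cr^3+(aq), so Q = [Cr^3+(aq)]^2 / ([Co^2+(aq)]·[Cr^2+(aq)]^2) = 0.00104 and log Q = −2.981.
E = E° − (0.0542/n)·log Q = +0.14 − (0.0542/2)(−2.981) = +0.221 V.

+0.221 V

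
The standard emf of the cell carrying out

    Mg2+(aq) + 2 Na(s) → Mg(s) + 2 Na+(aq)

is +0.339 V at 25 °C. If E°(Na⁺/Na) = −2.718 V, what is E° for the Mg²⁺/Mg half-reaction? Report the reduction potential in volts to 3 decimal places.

−2.379 V

In the reaction as written the Mg²⁺/Mg couple is reduced (cathode) and Na⁺/Na is oxidized (anode), so E°cell = E°(Mg²⁺/Mg) − E°(Na⁺/Na).
E°(Mg²⁺/Mg) = E°cell + E°(anode) = +0.339 + (−2.718) = −2.379 V.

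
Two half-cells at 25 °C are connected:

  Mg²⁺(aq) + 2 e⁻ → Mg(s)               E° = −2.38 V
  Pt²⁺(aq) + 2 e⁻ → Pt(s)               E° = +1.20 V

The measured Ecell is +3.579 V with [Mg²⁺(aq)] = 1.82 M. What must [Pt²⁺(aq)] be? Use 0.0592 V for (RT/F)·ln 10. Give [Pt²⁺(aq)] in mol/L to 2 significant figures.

With Pt²⁺/Pt at the cathode and Mg²⁺/Mg at the anode, E°cell = +1.20 − (−2.38) = +3.58 V (n = 2).
From the Nernst equation, log Q = n(E° − E)/0.0592 = 2·(+3.58 − (+3.579))/0.0592 = 0.034.
For Pt²⁺(aq) + Mg(s) → Pt(s) + Mg²⁺(aq), the reaction quotient is Q = [Mg²⁺(aq)] / [Pt²⁺(aq)].
Isolating [Pt²⁺(aq)] in Q = 10^{0.034} yields log [Pt²⁺(aq)] = 0.226, i.e. 1.7 M.

1.7 M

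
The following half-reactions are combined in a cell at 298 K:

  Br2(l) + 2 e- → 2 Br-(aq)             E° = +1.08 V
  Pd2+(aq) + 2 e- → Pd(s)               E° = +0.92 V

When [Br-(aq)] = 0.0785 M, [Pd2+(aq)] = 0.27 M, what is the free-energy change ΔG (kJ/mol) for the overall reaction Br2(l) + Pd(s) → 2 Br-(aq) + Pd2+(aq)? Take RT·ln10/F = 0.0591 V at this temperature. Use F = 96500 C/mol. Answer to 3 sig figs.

The standard cell potential is +1.08 − (+0.92) = +0.16 V, with n = 2 electrons in the balanced equation.
Here Q = [Br-(aq)]^2·[Pd2+(aq)] = 0.00166 (log Q = −2.779), giving E = +0.16 − (0.0591/2)·(−2.779) = +0.2421 V.
Finally ΔG = −nFE = −(2)(96500 C/mol)(+0.2421 V) = −46.7 kJ/mol.

−46.7 kJ/mol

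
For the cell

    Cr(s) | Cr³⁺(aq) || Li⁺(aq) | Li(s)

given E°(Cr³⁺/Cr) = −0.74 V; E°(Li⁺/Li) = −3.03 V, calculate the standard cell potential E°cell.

By convention the left-hand electrode in cell notation is the anode (oxidation) and the right-hand electrode is the cathode (reduction).
E°cell = E°(right) − E°(left) = −3.03 − (−0.74) = −2.29 V.
The negative sign shows that, as written, the cell would require an external voltage to drive the reaction.

−2.29 V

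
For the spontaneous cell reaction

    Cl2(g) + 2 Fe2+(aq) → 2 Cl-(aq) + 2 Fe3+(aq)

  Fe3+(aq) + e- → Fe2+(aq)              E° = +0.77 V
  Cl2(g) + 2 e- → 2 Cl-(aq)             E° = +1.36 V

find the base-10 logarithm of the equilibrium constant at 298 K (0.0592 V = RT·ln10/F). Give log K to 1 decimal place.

The Cl₂/Cl⁻ couple is reduced (cathode); E°cell = +1.36 − (+0.77) = +0.59 V with n = 2.
At equilibrium E = 0, so log K = nE°cell / 0.0592 = (2)(+0.59) / 0.0592 = 19.9.

log K = 19.9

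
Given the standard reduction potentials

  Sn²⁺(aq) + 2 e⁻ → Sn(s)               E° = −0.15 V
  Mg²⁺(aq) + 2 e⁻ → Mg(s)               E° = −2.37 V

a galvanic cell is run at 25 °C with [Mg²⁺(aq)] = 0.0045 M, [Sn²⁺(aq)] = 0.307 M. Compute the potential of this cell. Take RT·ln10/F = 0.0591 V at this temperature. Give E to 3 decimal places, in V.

Sn²⁺/Sn is reduced (cathode, E° = −0.15 V) and Mg²⁺/Mg is oxidized (anode).
The standard potential is −0.15 − (−2.37) = +2.22 V and the balanced reaction transfers n = 2 electrons.
The balanced reaction is Sn²⁺(aq) + Mg(s) → Sn(s) + Mg²⁺(aq), so Q = [Mg²⁺(aq)] / [Sn²⁺(aq)] = 0.0147 and log Q = −1.834.
Applying E = E° − (RT ln10/nF)·log Q gives +2.22 − (0.0591/2)(−1.834) = +2.274 V.

+2.274 V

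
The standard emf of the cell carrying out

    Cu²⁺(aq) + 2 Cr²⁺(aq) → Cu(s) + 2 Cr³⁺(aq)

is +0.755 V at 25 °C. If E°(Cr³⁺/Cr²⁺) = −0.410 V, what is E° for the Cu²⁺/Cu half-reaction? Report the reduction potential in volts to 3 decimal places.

+0.345 V

In the reaction as written the Cu²⁺/Cu couple is reduced (cathode) and Cr³⁺/Cr²⁺ is oxidized (anode), so E°cell = E°(Cu²⁺/Cu) − E°(Cr³⁺/Cr²⁺).
E°(Cu²⁺/Cu) = E°cell + E°(anode) = +0.755 + (−0.410) = +0.345 V.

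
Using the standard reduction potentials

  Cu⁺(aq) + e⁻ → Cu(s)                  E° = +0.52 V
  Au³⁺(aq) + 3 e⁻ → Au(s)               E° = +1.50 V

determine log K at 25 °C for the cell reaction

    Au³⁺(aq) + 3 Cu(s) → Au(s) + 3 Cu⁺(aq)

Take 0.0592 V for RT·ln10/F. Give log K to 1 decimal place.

The Au³⁺/Au couple is reduced (cathode); E°cell = +1.50 − (+0.52) = +0.98 V with n = 3.
At equilibrium E = 0, so log K = nE°cell / 0.0592 = (3)(+0.98) / 0.0592 = 49.7.

log K = 49.7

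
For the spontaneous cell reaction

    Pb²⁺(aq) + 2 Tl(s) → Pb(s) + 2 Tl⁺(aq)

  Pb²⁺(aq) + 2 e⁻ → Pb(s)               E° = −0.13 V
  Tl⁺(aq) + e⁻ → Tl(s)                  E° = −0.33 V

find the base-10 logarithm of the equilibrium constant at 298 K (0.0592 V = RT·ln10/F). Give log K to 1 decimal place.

The Pb²⁺/Pb couple is reduced (cathode); E°cell = −0.13 − (−0.33) = +0.20 V with n = 2.
At equilibrium E = 0, so log K = nE°cell / 0.0592 = (2)(+0.20) / 0.0592 = 6.8.

log K = 6.8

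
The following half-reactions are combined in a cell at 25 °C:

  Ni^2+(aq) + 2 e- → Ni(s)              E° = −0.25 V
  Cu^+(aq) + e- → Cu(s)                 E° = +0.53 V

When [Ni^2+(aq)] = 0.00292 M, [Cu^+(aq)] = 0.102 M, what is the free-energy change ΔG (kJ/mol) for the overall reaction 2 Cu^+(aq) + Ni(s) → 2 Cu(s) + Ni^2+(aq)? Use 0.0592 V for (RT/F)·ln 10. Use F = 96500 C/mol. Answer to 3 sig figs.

−154 kJ/mol

The standard cell potential is +0.53 − (−0.25) = +0.78 V, with n = 2 electrons in the balanced equation.
The reaction quotient is [Ni^2+(aq)] / [Cu^+(aq)]^2 = 0.281; by Nernst, E = +0.78 − (0.0592/2)(−0.552) = +0.7963 V.
Then ΔG = −nFE = −2 × 96500 × +0.7963 J/mol = −154 kJ/mol.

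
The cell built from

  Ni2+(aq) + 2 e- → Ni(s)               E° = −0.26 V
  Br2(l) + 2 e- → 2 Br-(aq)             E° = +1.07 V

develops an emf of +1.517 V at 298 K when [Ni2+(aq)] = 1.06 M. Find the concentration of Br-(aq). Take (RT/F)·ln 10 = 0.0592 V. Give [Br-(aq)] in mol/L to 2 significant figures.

The Br₂/Br⁻ couple has the larger reduction potential, so it is the cathode: E°cell = +1.07 − (−0.26) = +1.33 V and n = 2.
From the Nernst equation, log Q = n(E° − E)/0.0592 = 2·(+1.33 − (+1.517))/0.0592 = −6.318.
For Br2(l) + Ni(s) → 2 Br-(aq) + Ni2+(aq), the reaction quotient is Q = [Br-(aq)]^2·[Ni2+(aq)].
Substituting the known concentrations and solving, log [Br-(aq)] = −3.172 and [Br-(aq)] = 0.00067 M.

0.00067 M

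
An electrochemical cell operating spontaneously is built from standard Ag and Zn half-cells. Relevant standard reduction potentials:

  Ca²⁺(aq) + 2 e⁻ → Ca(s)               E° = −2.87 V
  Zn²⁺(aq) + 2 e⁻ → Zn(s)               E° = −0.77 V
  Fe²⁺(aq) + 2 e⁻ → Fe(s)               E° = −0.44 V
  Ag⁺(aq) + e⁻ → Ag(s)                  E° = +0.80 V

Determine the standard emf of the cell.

Of the two couples in this cell, the one with the more positive reduction potential is reduced at the cathode: here that is Ag⁺/Ag (+0.80 V); Zn²⁺/Zn (−0.77 V) is the anode.
E°cell = E°(cathode) − E°(anode) = +0.80 − (−0.77) = +1.57 V.

+1.57 V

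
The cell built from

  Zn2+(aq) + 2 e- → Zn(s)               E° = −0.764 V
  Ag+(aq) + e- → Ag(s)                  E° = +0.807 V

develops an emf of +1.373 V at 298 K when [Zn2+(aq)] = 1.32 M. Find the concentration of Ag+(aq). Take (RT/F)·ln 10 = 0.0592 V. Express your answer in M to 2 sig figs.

0.00052 M

With Ag⁺/Ag at the cathode and Zn²⁺/Zn at the anode, E°cell = +0.807 − (−0.764) = +1.571 V (n = 2).
Rearranging E = E° − (0.0592/n)·log Q gives log Q = 2(+1.571 − (+1.373))/0.0592 = 6.689.
For 2 Ag+(aq) + Zn(s) → 2 Ag(s) + Zn2+(aq), the reaction quotient is Q = [Zn2+(aq)] / [Ag+(aq)]^2.
Solving for the unknown gives log [Ag+(aq)] = −3.284, so [Ag+(aq)] ≈ 0.00052 M.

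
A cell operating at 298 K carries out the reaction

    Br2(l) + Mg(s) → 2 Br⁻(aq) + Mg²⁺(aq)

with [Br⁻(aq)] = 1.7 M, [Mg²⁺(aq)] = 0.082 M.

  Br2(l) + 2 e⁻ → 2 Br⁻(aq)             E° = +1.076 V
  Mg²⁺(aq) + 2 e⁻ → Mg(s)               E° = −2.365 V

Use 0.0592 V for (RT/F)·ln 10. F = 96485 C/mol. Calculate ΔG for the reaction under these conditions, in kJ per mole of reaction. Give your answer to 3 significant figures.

−668 kJ/mol

E°cell = +1.076 − (−2.365) = +3.441 V; the balanced reaction transfers n = 2 electrons.
Here Q = [Br⁻(aq)]^2·[Mg²⁺(aq)] = 0.237 (log Q = −0.625), giving E = +3.441 − (0.0592/2)·(−0.625) = +3.4595 V.
Finally ΔG = −nFE = −(2)(96485 C/mol)(+3.4595 V) = −668 kJ/mol.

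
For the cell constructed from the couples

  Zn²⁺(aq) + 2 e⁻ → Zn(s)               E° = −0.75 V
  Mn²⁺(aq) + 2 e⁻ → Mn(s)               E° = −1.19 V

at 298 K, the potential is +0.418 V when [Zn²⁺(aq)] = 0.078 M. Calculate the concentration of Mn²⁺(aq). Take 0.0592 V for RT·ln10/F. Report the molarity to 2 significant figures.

The Zn²⁺/Zn couple has the larger reduction potential, so it is the cathode: E°cell = −0.75 − (−1.19) = +0.44 V and n = 2.
Rearranging E = E° − (0.0592/n)·log Q gives log Q = 2(+0.44 − (+0.418))/0.0592 = 0.743.
For Zn²⁺(aq) + Mn(s) → Zn(s) + Mn²⁺(aq), the reaction quotient is Q = [Mn²⁺(aq)] / [Zn²⁺(aq)].
Substituting the known concentrations and solving, log [Mn²⁺(aq)] = −0.365 and [Mn²⁺(aq)] = 0.43 M.

0.43 M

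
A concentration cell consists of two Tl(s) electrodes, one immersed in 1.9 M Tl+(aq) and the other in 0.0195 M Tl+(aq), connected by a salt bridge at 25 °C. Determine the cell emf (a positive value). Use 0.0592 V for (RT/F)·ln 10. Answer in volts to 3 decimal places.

0.118 V

For a concentration cell E°cell = 0, since both electrodes use the same couple.
The compartment with the higher Tl+(aq) concentration (1.9 M) acts as the cathode; ions are reduced there and produced at the dilute (0.0195 M) anode.
With n = 1, Ecell = −(0.0592/1)·log([dilute]/[conc]) = −(0.0592/1)·log(0.0195/1.9) = +0.118 V.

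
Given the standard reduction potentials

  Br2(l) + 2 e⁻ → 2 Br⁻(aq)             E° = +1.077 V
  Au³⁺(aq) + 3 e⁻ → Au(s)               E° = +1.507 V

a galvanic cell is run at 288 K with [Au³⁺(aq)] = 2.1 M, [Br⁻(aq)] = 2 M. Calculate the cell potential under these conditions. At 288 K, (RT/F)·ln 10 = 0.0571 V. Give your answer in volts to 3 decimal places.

Au³⁺/Au is reduced (cathode, E° = +1.507 V) and Br₂/Br⁻ is oxidized (anode).
E°cell = E°cat − E°an = +1.507 − (+1.077) = +0.430 V; n = 6.
The balanced reaction is 2 Au³⁺(aq) + 6 Br⁻(aq) → 2 Au(s) + 3 Br2(l), so Q = 1 / ([Au³⁺(aq)]^2·[Br⁻(aq)]^6) = 0.00354 and log Q = −2.451.
By the Nernst equation, E = +0.430 − (0.0571/6)·(−2.451) = +0.453 V.

+0.453 V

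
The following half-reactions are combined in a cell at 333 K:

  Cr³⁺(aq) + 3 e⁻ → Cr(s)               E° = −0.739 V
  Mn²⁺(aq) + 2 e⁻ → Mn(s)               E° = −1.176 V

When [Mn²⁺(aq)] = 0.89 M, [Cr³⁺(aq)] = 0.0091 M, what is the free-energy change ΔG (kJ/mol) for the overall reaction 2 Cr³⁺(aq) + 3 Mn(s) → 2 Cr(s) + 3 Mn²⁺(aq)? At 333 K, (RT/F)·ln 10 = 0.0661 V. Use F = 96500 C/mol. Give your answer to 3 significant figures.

−228 kJ/mol

The standard cell potential is −0.739 − (−1.176) = +0.437 V, with n = 6 electrons in the balanced equation.
Q = [Mn²⁺(aq)]^3 / [Cr³⁺(aq)]^2 = 8.51×10^3, so log Q = 3.930 and E = +0.437 − (0.0661/6)(3.930) = +0.3937 V.
Then ΔG = −nFE = −6 × 96500 × +0.3937 J/mol = −228 kJ/mol.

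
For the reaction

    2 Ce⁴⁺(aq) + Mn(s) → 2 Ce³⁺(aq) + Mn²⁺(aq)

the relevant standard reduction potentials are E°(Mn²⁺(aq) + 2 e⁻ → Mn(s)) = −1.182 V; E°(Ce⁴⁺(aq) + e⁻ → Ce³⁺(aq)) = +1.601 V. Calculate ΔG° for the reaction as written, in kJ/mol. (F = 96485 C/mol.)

−537 kJ/mol

In the reaction as written Ce⁴⁺(aq) is reduced, so the Ce⁴⁺/Ce³⁺ couple is the cathode and Mn²⁺/Mn is the anode.
E°cell = +1.601 − (−1.182) = +2.783 V; balancing electrons gives n = 2.
ΔG° = −nFE°cell = −(2)(96485)(+2.783) J/mol = −537 kJ/mol.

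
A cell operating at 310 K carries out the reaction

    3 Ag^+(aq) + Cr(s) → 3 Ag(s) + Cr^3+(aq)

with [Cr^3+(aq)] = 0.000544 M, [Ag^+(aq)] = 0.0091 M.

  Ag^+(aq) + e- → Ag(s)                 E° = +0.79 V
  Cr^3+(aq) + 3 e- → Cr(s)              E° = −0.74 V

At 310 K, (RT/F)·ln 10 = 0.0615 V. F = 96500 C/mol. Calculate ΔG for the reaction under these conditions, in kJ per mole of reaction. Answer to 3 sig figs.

−426 kJ/mol

E°cell = +0.79 − (−0.74) = +1.53 V; the balanced reaction transfers n = 3 electrons.
The reaction quotient is [Cr^3+(aq)] / [Ag^+(aq)]^3 = 722; by Nernst, E = +1.53 − (0.0615/3)(2.858) = +1.4714 V.
Finally ΔG = −nFE = −(3)(96500 C/mol)(+1.4714 V) = −426 kJ/mol.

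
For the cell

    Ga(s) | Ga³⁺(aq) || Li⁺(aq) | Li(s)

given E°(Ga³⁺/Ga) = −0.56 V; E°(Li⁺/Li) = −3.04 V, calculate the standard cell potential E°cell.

−2.48 V

By convention the left-hand electrode in cell notation is the anode (oxidation) and the right-hand electrode is the cathode (reduction).
E°cell = E°(right) − E°(left) = −3.04 − (−0.56) = −2.48 V.
The negative sign shows that, as written, the cell would require an external voltage to drive the reaction.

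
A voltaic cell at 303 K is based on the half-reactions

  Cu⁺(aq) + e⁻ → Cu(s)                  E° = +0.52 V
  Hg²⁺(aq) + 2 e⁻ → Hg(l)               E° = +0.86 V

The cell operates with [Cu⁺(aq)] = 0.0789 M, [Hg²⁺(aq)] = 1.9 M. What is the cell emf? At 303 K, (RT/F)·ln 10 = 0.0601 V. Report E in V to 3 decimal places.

+0.415 V

The Hg²⁺/Hg couple has the more positive E°, so it is the cathode; Cu⁺/Cu is the anode.
The standard potential is +0.86 − (+0.52) = +0.34 V and the balanced reaction transfers n = 2 electrons.
For the overall reaction Hg²⁺(aq) + 2 Cu(s) → Hg(l) + 2 Cu⁺(aq), Q = [Cu⁺(aq)]^2 / [Hg²⁺(aq)] = 0.00328, giving log Q = −2.485.
By the Nernst equation, E = +0.34 − (0.0601/2)·(−2.485) = +0.415 V.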